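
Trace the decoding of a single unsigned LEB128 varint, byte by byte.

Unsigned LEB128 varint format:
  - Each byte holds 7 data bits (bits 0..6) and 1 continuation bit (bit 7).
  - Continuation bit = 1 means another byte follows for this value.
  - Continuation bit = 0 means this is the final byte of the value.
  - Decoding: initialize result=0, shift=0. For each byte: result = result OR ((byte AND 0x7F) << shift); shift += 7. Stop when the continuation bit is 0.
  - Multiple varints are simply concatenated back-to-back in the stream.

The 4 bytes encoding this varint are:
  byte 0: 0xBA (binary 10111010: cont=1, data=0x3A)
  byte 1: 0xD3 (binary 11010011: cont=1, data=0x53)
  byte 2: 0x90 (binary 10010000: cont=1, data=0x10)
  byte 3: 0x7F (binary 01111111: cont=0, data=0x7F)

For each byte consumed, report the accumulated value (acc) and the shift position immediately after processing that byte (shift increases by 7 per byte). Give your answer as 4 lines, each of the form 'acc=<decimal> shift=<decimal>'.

byte 0=0xBA: payload=0x3A=58, contrib = 58<<0 = 58; acc -> 58, shift -> 7
byte 1=0xD3: payload=0x53=83, contrib = 83<<7 = 10624; acc -> 10682, shift -> 14
byte 2=0x90: payload=0x10=16, contrib = 16<<14 = 262144; acc -> 272826, shift -> 21
byte 3=0x7F: payload=0x7F=127, contrib = 127<<21 = 266338304; acc -> 266611130, shift -> 28

Answer: acc=58 shift=7
acc=10682 shift=14
acc=272826 shift=21
acc=266611130 shift=28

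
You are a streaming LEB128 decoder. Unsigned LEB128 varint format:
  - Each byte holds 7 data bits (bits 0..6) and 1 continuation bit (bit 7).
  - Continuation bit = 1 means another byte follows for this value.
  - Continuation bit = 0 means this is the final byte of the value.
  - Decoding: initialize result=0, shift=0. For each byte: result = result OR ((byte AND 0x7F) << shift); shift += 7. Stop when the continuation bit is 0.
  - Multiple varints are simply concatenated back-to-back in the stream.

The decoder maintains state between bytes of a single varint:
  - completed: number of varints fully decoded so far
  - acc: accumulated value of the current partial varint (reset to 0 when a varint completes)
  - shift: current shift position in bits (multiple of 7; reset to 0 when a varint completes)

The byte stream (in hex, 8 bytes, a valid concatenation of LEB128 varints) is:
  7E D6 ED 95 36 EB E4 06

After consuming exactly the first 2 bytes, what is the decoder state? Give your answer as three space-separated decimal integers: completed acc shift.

byte[0]=0x7E cont=0 payload=0x7E: varint #1 complete (value=126); reset -> completed=1 acc=0 shift=0
byte[1]=0xD6 cont=1 payload=0x56: acc |= 86<<0 -> completed=1 acc=86 shift=7

Answer: 1 86 7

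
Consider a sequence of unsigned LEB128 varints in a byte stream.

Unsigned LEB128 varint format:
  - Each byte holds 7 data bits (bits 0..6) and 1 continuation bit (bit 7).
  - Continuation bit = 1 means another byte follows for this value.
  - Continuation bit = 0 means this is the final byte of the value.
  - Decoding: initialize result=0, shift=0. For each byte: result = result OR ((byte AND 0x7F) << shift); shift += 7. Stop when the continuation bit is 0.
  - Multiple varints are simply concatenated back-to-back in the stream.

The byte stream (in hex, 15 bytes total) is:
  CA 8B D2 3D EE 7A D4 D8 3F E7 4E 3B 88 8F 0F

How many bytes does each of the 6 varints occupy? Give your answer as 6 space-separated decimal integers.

  byte[0]=0xCA cont=1 payload=0x4A=74: acc |= 74<<0 -> acc=74 shift=7
  byte[1]=0x8B cont=1 payload=0x0B=11: acc |= 11<<7 -> acc=1482 shift=14
  byte[2]=0xD2 cont=1 payload=0x52=82: acc |= 82<<14 -> acc=1344970 shift=21
  byte[3]=0x3D cont=0 payload=0x3D=61: acc |= 61<<21 -> acc=129271242 shift=28 [end]
Varint 1: bytes[0:4] = CA 8B D2 3D -> value 129271242 (4 byte(s))
  byte[4]=0xEE cont=1 payload=0x6E=110: acc |= 110<<0 -> acc=110 shift=7
  byte[5]=0x7A cont=0 payload=0x7A=122: acc |= 122<<7 -> acc=15726 shift=14 [end]
Varint 2: bytes[4:6] = EE 7A -> value 15726 (2 byte(s))
  byte[6]=0xD4 cont=1 payload=0x54=84: acc |= 84<<0 -> acc=84 shift=7
  byte[7]=0xD8 cont=1 payload=0x58=88: acc |= 88<<7 -> acc=11348 shift=14
  byte[8]=0x3F cont=0 payload=0x3F=63: acc |= 63<<14 -> acc=1043540 shift=21 [end]
Varint 3: bytes[6:9] = D4 D8 3F -> value 1043540 (3 byte(s))
  byte[9]=0xE7 cont=1 payload=0x67=103: acc |= 103<<0 -> acc=103 shift=7
  byte[10]=0x4E cont=0 payload=0x4E=78: acc |= 78<<7 -> acc=10087 shift=14 [end]
Varint 4: bytes[9:11] = E7 4E -> value 10087 (2 byte(s))
  byte[11]=0x3B cont=0 payload=0x3B=59: acc |= 59<<0 -> acc=59 shift=7 [end]
Varint 5: bytes[11:12] = 3B -> value 59 (1 byte(s))
  byte[12]=0x88 cont=1 payload=0x08=8: acc |= 8<<0 -> acc=8 shift=7
  byte[13]=0x8F cont=1 payload=0x0F=15: acc |= 15<<7 -> acc=1928 shift=14
  byte[14]=0x0F cont=0 payload=0x0F=15: acc |= 15<<14 -> acc=247688 shift=21 [end]
Varint 6: bytes[12:15] = 88 8F 0F -> value 247688 (3 byte(s))

Answer: 4 2 3 2 1 3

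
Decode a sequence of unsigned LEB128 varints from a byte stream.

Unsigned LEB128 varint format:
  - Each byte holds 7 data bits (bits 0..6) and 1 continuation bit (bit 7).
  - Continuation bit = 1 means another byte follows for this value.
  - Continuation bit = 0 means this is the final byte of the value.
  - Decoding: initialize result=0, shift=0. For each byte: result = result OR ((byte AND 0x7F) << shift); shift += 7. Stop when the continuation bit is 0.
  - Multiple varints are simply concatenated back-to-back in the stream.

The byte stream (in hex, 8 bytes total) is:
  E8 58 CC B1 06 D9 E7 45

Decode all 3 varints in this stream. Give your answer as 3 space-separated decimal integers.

Answer: 11368 104652 1143769

Derivation:
  byte[0]=0xE8 cont=1 payload=0x68=104: acc |= 104<<0 -> acc=104 shift=7
  byte[1]=0x58 cont=0 payload=0x58=88: acc |= 88<<7 -> acc=11368 shift=14 [end]
Varint 1: bytes[0:2] = E8 58 -> value 11368 (2 byte(s))
  byte[2]=0xCC cont=1 payload=0x4C=76: acc |= 76<<0 -> acc=76 shift=7
  byte[3]=0xB1 cont=1 payload=0x31=49: acc |= 49<<7 -> acc=6348 shift=14
  byte[4]=0x06 cont=0 payload=0x06=6: acc |= 6<<14 -> acc=104652 shift=21 [end]
Varint 2: bytes[2:5] = CC B1 06 -> value 104652 (3 byte(s))
  byte[5]=0xD9 cont=1 payload=0x59=89: acc |= 89<<0 -> acc=89 shift=7
  byte[6]=0xE7 cont=1 payload=0x67=103: acc |= 103<<7 -> acc=13273 shift=14
  byte[7]=0x45 cont=0 payload=0x45=69: acc |= 69<<14 -> acc=1143769 shift=21 [end]
Varint 3: bytes[5:8] = D9 E7 45 -> value 1143769 (3 byte(s))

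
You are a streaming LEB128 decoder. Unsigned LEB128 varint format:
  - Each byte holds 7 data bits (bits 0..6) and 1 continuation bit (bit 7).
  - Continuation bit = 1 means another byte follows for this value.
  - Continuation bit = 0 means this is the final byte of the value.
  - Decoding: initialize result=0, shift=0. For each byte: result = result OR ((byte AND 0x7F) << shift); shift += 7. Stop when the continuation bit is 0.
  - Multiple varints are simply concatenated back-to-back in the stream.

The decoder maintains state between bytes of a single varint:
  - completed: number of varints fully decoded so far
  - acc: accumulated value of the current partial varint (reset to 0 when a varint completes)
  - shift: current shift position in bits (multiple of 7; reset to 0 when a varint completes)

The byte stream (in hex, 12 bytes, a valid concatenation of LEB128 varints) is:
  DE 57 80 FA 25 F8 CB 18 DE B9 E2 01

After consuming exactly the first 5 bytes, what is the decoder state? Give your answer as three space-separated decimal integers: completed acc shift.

Answer: 2 0 0

Derivation:
byte[0]=0xDE cont=1 payload=0x5E: acc |= 94<<0 -> completed=0 acc=94 shift=7
byte[1]=0x57 cont=0 payload=0x57: varint #1 complete (value=11230); reset -> completed=1 acc=0 shift=0
byte[2]=0x80 cont=1 payload=0x00: acc |= 0<<0 -> completed=1 acc=0 shift=7
byte[3]=0xFA cont=1 payload=0x7A: acc |= 122<<7 -> completed=1 acc=15616 shift=14
byte[4]=0x25 cont=0 payload=0x25: varint #2 complete (value=621824); reset -> completed=2 acc=0 shift=0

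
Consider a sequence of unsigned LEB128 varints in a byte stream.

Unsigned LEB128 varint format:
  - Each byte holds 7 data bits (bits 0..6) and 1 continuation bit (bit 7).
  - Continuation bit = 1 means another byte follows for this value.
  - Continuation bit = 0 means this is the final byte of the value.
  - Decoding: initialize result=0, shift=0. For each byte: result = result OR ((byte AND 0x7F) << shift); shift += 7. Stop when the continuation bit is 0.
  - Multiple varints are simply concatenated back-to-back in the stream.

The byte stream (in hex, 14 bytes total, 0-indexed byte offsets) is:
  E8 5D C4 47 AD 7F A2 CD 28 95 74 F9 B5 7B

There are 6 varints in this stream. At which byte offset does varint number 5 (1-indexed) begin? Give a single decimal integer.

Answer: 9

Derivation:
  byte[0]=0xE8 cont=1 payload=0x68=104: acc |= 104<<0 -> acc=104 shift=7
  byte[1]=0x5D cont=0 payload=0x5D=93: acc |= 93<<7 -> acc=12008 shift=14 [end]
Varint 1: bytes[0:2] = E8 5D -> value 12008 (2 byte(s))
  byte[2]=0xC4 cont=1 payload=0x44=68: acc |= 68<<0 -> acc=68 shift=7
  byte[3]=0x47 cont=0 payload=0x47=71: acc |= 71<<7 -> acc=9156 shift=14 [end]
Varint 2: bytes[2:4] = C4 47 -> value 9156 (2 byte(s))
  byte[4]=0xAD cont=1 payload=0x2D=45: acc |= 45<<0 -> acc=45 shift=7
  byte[5]=0x7F cont=0 payload=0x7F=127: acc |= 127<<7 -> acc=16301 shift=14 [end]
Varint 3: bytes[4:6] = AD 7F -> value 16301 (2 byte(s))
  byte[6]=0xA2 cont=1 payload=0x22=34: acc |= 34<<0 -> acc=34 shift=7
  byte[7]=0xCD cont=1 payload=0x4D=77: acc |= 77<<7 -> acc=9890 shift=14
  byte[8]=0x28 cont=0 payload=0x28=40: acc |= 40<<14 -> acc=665250 shift=21 [end]
Varint 4: bytes[6:9] = A2 CD 28 -> value 665250 (3 byte(s))
  byte[9]=0x95 cont=1 payload=0x15=21: acc |= 21<<0 -> acc=21 shift=7
  byte[10]=0x74 cont=0 payload=0x74=116: acc |= 116<<7 -> acc=14869 shift=14 [end]
Varint 5: bytes[9:11] = 95 74 -> value 14869 (2 byte(s))
  byte[11]=0xF9 cont=1 payload=0x79=121: acc |= 121<<0 -> acc=121 shift=7
  byte[12]=0xB5 cont=1 payload=0x35=53: acc |= 53<<7 -> acc=6905 shift=14
  byte[13]=0x7B cont=0 payload=0x7B=123: acc |= 123<<14 -> acc=2022137 shift=21 [end]
Varint 6: bytes[11:14] = F9 B5 7B -> value 2022137 (3 byte(s))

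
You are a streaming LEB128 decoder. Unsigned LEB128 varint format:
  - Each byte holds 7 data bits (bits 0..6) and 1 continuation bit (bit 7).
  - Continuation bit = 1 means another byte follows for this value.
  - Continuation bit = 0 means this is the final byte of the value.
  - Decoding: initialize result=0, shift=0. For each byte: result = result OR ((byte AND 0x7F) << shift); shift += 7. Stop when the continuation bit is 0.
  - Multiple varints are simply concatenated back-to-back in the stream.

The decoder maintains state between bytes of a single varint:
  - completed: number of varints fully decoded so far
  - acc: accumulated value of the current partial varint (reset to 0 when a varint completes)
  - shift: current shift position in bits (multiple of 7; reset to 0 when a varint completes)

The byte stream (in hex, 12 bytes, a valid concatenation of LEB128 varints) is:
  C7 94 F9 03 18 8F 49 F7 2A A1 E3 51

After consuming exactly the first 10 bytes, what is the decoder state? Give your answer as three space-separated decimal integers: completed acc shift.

byte[0]=0xC7 cont=1 payload=0x47: acc |= 71<<0 -> completed=0 acc=71 shift=7
byte[1]=0x94 cont=1 payload=0x14: acc |= 20<<7 -> completed=0 acc=2631 shift=14
byte[2]=0xF9 cont=1 payload=0x79: acc |= 121<<14 -> completed=0 acc=1985095 shift=21
byte[3]=0x03 cont=0 payload=0x03: varint #1 complete (value=8276551); reset -> completed=1 acc=0 shift=0
byte[4]=0x18 cont=0 payload=0x18: varint #2 complete (value=24); reset -> completed=2 acc=0 shift=0
byte[5]=0x8F cont=1 payload=0x0F: acc |= 15<<0 -> completed=2 acc=15 shift=7
byte[6]=0x49 cont=0 payload=0x49: varint #3 complete (value=9359); reset -> completed=3 acc=0 shift=0
byte[7]=0xF7 cont=1 payload=0x77: acc |= 119<<0 -> completed=3 acc=119 shift=7
byte[8]=0x2A cont=0 payload=0x2A: varint #4 complete (value=5495); reset -> completed=4 acc=0 shift=0
byte[9]=0xA1 cont=1 payload=0x21: acc |= 33<<0 -> completed=4 acc=33 shift=7

Answer: 4 33 7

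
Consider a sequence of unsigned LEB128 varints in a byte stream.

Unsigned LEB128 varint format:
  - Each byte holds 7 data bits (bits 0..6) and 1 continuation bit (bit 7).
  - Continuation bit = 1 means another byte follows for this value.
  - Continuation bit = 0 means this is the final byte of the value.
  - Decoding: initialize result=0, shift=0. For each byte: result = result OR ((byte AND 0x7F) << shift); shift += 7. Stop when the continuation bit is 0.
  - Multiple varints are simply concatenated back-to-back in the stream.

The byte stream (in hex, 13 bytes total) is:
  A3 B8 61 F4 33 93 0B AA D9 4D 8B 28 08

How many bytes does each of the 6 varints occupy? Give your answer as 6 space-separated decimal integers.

Answer: 3 2 2 3 2 1

Derivation:
  byte[0]=0xA3 cont=1 payload=0x23=35: acc |= 35<<0 -> acc=35 shift=7
  byte[1]=0xB8 cont=1 payload=0x38=56: acc |= 56<<7 -> acc=7203 shift=14
  byte[2]=0x61 cont=0 payload=0x61=97: acc |= 97<<14 -> acc=1596451 shift=21 [end]
Varint 1: bytes[0:3] = A3 B8 61 -> value 1596451 (3 byte(s))
  byte[3]=0xF4 cont=1 payload=0x74=116: acc |= 116<<0 -> acc=116 shift=7
  byte[4]=0x33 cont=0 payload=0x33=51: acc |= 51<<7 -> acc=6644 shift=14 [end]
Varint 2: bytes[3:5] = F4 33 -> value 6644 (2 byte(s))
  byte[5]=0x93 cont=1 payload=0x13=19: acc |= 19<<0 -> acc=19 shift=7
  byte[6]=0x0B cont=0 payload=0x0B=11: acc |= 11<<7 -> acc=1427 shift=14 [end]
Varint 3: bytes[5:7] = 93 0B -> value 1427 (2 byte(s))
  byte[7]=0xAA cont=1 payload=0x2A=42: acc |= 42<<0 -> acc=42 shift=7
  byte[8]=0xD9 cont=1 payload=0x59=89: acc |= 89<<7 -> acc=11434 shift=14
  byte[9]=0x4D cont=0 payload=0x4D=77: acc |= 77<<14 -> acc=1273002 shift=21 [end]
Varint 4: bytes[7:10] = AA D9 4D -> value 1273002 (3 byte(s))
  byte[10]=0x8B cont=1 payload=0x0B=11: acc |= 11<<0 -> acc=11 shift=7
  byte[11]=0x28 cont=0 payload=0x28=40: acc |= 40<<7 -> acc=5131 shift=14 [end]
Varint 5: bytes[10:12] = 8B 28 -> value 5131 (2 byte(s))
  byte[12]=0x08 cont=0 payload=0x08=8: acc |= 8<<0 -> acc=8 shift=7 [end]
Varint 6: bytes[12:13] = 08 -> value 8 (1 byte(s))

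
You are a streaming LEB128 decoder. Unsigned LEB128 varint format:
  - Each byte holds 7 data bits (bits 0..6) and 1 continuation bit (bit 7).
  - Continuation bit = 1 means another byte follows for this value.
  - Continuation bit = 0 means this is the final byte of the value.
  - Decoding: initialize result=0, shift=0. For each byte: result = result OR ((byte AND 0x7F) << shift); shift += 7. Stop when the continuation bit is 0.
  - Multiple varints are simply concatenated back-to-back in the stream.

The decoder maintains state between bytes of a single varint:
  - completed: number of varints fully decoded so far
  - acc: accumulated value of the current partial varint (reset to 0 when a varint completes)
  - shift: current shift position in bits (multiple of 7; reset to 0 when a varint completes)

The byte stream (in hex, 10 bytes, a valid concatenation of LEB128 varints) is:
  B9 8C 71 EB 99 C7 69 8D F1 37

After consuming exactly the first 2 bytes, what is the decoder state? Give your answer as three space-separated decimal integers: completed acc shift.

Answer: 0 1593 14

Derivation:
byte[0]=0xB9 cont=1 payload=0x39: acc |= 57<<0 -> completed=0 acc=57 shift=7
byte[1]=0x8C cont=1 payload=0x0C: acc |= 12<<7 -> completed=0 acc=1593 shift=14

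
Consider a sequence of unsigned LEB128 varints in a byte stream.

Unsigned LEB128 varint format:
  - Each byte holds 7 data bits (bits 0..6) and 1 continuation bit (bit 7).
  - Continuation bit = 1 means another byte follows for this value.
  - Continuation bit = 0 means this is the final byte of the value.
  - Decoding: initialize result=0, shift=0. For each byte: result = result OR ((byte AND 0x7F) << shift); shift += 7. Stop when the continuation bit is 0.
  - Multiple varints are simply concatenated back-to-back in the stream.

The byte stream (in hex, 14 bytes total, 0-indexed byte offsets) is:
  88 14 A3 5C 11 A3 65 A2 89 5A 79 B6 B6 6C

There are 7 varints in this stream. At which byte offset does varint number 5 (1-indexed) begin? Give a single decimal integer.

  byte[0]=0x88 cont=1 payload=0x08=8: acc |= 8<<0 -> acc=8 shift=7
  byte[1]=0x14 cont=0 payload=0x14=20: acc |= 20<<7 -> acc=2568 shift=14 [end]
Varint 1: bytes[0:2] = 88 14 -> value 2568 (2 byte(s))
  byte[2]=0xA3 cont=1 payload=0x23=35: acc |= 35<<0 -> acc=35 shift=7
  byte[3]=0x5C cont=0 payload=0x5C=92: acc |= 92<<7 -> acc=11811 shift=14 [end]
Varint 2: bytes[2:4] = A3 5C -> value 11811 (2 byte(s))
  byte[4]=0x11 cont=0 payload=0x11=17: acc |= 17<<0 -> acc=17 shift=7 [end]
Varint 3: bytes[4:5] = 11 -> value 17 (1 byte(s))
  byte[5]=0xA3 cont=1 payload=0x23=35: acc |= 35<<0 -> acc=35 shift=7
  byte[6]=0x65 cont=0 payload=0x65=101: acc |= 101<<7 -> acc=12963 shift=14 [end]
Varint 4: bytes[5:7] = A3 65 -> value 12963 (2 byte(s))
  byte[7]=0xA2 cont=1 payload=0x22=34: acc |= 34<<0 -> acc=34 shift=7
  byte[8]=0x89 cont=1 payload=0x09=9: acc |= 9<<7 -> acc=1186 shift=14
  byte[9]=0x5A cont=0 payload=0x5A=90: acc |= 90<<14 -> acc=1475746 shift=21 [end]
Varint 5: bytes[7:10] = A2 89 5A -> value 1475746 (3 byte(s))
  byte[10]=0x79 cont=0 payload=0x79=121: acc |= 121<<0 -> acc=121 shift=7 [end]
Varint 6: bytes[10:11] = 79 -> value 121 (1 byte(s))
  byte[11]=0xB6 cont=1 payload=0x36=54: acc |= 54<<0 -> acc=54 shift=7
  byte[12]=0xB6 cont=1 payload=0x36=54: acc |= 54<<7 -> acc=6966 shift=14
  byte[13]=0x6C cont=0 payload=0x6C=108: acc |= 108<<14 -> acc=1776438 shift=21 [end]
Varint 7: bytes[11:14] = B6 B6 6C -> value 1776438 (3 byte(s))

Answer: 7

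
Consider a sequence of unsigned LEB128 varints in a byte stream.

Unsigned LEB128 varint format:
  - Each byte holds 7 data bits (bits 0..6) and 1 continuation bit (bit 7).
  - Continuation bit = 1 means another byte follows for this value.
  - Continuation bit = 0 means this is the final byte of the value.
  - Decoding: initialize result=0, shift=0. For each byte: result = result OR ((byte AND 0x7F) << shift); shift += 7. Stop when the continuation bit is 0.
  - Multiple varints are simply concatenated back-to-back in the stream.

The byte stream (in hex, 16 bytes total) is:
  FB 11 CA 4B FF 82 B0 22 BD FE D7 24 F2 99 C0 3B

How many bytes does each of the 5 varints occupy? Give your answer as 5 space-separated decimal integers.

Answer: 2 2 4 4 4

Derivation:
  byte[0]=0xFB cont=1 payload=0x7B=123: acc |= 123<<0 -> acc=123 shift=7
  byte[1]=0x11 cont=0 payload=0x11=17: acc |= 17<<7 -> acc=2299 shift=14 [end]
Varint 1: bytes[0:2] = FB 11 -> value 2299 (2 byte(s))
  byte[2]=0xCA cont=1 payload=0x4A=74: acc |= 74<<0 -> acc=74 shift=7
  byte[3]=0x4B cont=0 payload=0x4B=75: acc |= 75<<7 -> acc=9674 shift=14 [end]
Varint 2: bytes[2:4] = CA 4B -> value 9674 (2 byte(s))
  byte[4]=0xFF cont=1 payload=0x7F=127: acc |= 127<<0 -> acc=127 shift=7
  byte[5]=0x82 cont=1 payload=0x02=2: acc |= 2<<7 -> acc=383 shift=14
  byte[6]=0xB0 cont=1 payload=0x30=48: acc |= 48<<14 -> acc=786815 shift=21
  byte[7]=0x22 cont=0 payload=0x22=34: acc |= 34<<21 -> acc=72089983 shift=28 [end]
Varint 3: bytes[4:8] = FF 82 B0 22 -> value 72089983 (4 byte(s))
  byte[8]=0xBD cont=1 payload=0x3D=61: acc |= 61<<0 -> acc=61 shift=7
  byte[9]=0xFE cont=1 payload=0x7E=126: acc |= 126<<7 -> acc=16189 shift=14
  byte[10]=0xD7 cont=1 payload=0x57=87: acc |= 87<<14 -> acc=1441597 shift=21
  byte[11]=0x24 cont=0 payload=0x24=36: acc |= 36<<21 -> acc=76939069 shift=28 [end]
Varint 4: bytes[8:12] = BD FE D7 24 -> value 76939069 (4 byte(s))
  byte[12]=0xF2 cont=1 payload=0x72=114: acc |= 114<<0 -> acc=114 shift=7
  byte[13]=0x99 cont=1 payload=0x19=25: acc |= 25<<7 -> acc=3314 shift=14
  byte[14]=0xC0 cont=1 payload=0x40=64: acc |= 64<<14 -> acc=1051890 shift=21
  byte[15]=0x3B cont=0 payload=0x3B=59: acc |= 59<<21 -> acc=124783858 shift=28 [end]
Varint 5: bytes[12:16] = F2 99 C0 3B -> value 124783858 (4 byte(s))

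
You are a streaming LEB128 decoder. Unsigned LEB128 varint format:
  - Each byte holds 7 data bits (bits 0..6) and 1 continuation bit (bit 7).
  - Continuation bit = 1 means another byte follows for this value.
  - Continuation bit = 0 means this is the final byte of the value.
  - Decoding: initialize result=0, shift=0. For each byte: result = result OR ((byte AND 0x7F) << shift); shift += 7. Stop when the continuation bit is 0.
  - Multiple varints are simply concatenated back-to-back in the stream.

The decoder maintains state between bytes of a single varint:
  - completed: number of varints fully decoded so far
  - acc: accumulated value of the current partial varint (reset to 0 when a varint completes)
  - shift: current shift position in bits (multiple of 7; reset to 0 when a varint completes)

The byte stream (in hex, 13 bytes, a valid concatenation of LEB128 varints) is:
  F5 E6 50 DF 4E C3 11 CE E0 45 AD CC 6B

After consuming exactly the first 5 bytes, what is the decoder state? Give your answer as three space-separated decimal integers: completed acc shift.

byte[0]=0xF5 cont=1 payload=0x75: acc |= 117<<0 -> completed=0 acc=117 shift=7
byte[1]=0xE6 cont=1 payload=0x66: acc |= 102<<7 -> completed=0 acc=13173 shift=14
byte[2]=0x50 cont=0 payload=0x50: varint #1 complete (value=1323893); reset -> completed=1 acc=0 shift=0
byte[3]=0xDF cont=1 payload=0x5F: acc |= 95<<0 -> completed=1 acc=95 shift=7
byte[4]=0x4E cont=0 payload=0x4E: varint #2 complete (value=10079); reset -> completed=2 acc=0 shift=0

Answer: 2 0 0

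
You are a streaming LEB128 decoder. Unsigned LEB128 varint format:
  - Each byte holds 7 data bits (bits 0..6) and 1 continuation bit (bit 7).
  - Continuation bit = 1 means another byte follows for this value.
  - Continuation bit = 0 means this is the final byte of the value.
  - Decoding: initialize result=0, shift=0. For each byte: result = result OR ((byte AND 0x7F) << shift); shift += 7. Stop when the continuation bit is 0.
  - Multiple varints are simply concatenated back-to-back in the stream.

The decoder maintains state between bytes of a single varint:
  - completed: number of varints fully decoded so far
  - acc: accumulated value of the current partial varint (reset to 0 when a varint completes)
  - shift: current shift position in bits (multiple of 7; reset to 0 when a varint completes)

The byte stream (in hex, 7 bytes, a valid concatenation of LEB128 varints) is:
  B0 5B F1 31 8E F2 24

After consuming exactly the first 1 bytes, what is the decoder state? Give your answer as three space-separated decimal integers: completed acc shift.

Answer: 0 48 7

Derivation:
byte[0]=0xB0 cont=1 payload=0x30: acc |= 48<<0 -> completed=0 acc=48 shift=7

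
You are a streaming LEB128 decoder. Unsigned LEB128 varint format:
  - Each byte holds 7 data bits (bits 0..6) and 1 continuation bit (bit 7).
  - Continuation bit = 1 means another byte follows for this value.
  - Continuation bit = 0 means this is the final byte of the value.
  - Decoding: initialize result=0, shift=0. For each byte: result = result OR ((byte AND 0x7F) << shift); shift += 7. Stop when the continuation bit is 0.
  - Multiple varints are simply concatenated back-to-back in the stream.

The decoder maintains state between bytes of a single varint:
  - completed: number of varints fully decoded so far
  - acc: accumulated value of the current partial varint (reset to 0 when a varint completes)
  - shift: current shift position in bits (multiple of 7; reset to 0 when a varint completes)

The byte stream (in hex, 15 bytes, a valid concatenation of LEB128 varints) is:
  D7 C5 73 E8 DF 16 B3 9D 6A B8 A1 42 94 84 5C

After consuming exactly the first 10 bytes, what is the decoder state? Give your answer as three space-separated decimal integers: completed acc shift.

Answer: 3 56 7

Derivation:
byte[0]=0xD7 cont=1 payload=0x57: acc |= 87<<0 -> completed=0 acc=87 shift=7
byte[1]=0xC5 cont=1 payload=0x45: acc |= 69<<7 -> completed=0 acc=8919 shift=14
byte[2]=0x73 cont=0 payload=0x73: varint #1 complete (value=1893079); reset -> completed=1 acc=0 shift=0
byte[3]=0xE8 cont=1 payload=0x68: acc |= 104<<0 -> completed=1 acc=104 shift=7
byte[4]=0xDF cont=1 payload=0x5F: acc |= 95<<7 -> completed=1 acc=12264 shift=14
byte[5]=0x16 cont=0 payload=0x16: varint #2 complete (value=372712); reset -> completed=2 acc=0 shift=0
byte[6]=0xB3 cont=1 payload=0x33: acc |= 51<<0 -> completed=2 acc=51 shift=7
byte[7]=0x9D cont=1 payload=0x1D: acc |= 29<<7 -> completed=2 acc=3763 shift=14
byte[8]=0x6A cont=0 payload=0x6A: varint #3 complete (value=1740467); reset -> completed=3 acc=0 shift=0
byte[9]=0xB8 cont=1 payload=0x38: acc |= 56<<0 -> completed=3 acc=56 shift=7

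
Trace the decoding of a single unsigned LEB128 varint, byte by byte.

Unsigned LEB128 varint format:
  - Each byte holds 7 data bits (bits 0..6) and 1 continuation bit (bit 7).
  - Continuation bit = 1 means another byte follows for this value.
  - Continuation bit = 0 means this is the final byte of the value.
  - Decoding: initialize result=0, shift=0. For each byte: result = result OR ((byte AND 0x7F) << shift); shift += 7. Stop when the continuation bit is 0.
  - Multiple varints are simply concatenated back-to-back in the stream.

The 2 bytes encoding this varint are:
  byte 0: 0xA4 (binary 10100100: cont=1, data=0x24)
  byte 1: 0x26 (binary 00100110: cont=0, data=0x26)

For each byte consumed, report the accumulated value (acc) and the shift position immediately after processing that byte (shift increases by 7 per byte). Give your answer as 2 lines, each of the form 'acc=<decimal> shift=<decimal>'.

Answer: acc=36 shift=7
acc=4900 shift=14

Derivation:
byte 0=0xA4: payload=0x24=36, contrib = 36<<0 = 36; acc -> 36, shift -> 7
byte 1=0x26: payload=0x26=38, contrib = 38<<7 = 4864; acc -> 4900, shift -> 14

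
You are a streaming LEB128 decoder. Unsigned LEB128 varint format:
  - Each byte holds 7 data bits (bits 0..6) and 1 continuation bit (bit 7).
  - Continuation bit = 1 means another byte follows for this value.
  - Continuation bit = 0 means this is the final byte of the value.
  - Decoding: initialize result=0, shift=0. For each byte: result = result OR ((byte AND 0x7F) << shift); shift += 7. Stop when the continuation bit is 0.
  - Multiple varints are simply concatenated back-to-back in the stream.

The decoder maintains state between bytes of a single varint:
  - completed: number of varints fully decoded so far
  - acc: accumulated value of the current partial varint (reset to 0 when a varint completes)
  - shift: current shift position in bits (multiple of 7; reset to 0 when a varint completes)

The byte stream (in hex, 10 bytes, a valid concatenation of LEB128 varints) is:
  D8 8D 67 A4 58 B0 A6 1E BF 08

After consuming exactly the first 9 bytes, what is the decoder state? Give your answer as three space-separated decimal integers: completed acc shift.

Answer: 3 63 7

Derivation:
byte[0]=0xD8 cont=1 payload=0x58: acc |= 88<<0 -> completed=0 acc=88 shift=7
byte[1]=0x8D cont=1 payload=0x0D: acc |= 13<<7 -> completed=0 acc=1752 shift=14
byte[2]=0x67 cont=0 payload=0x67: varint #1 complete (value=1689304); reset -> completed=1 acc=0 shift=0
byte[3]=0xA4 cont=1 payload=0x24: acc |= 36<<0 -> completed=1 acc=36 shift=7
byte[4]=0x58 cont=0 payload=0x58: varint #2 complete (value=11300); reset -> completed=2 acc=0 shift=0
byte[5]=0xB0 cont=1 payload=0x30: acc |= 48<<0 -> completed=2 acc=48 shift=7
byte[6]=0xA6 cont=1 payload=0x26: acc |= 38<<7 -> completed=2 acc=4912 shift=14
byte[7]=0x1E cont=0 payload=0x1E: varint #3 complete (value=496432); reset -> completed=3 acc=0 shift=0
byte[8]=0xBF cont=1 payload=0x3F: acc |= 63<<0 -> completed=3 acc=63 shift=7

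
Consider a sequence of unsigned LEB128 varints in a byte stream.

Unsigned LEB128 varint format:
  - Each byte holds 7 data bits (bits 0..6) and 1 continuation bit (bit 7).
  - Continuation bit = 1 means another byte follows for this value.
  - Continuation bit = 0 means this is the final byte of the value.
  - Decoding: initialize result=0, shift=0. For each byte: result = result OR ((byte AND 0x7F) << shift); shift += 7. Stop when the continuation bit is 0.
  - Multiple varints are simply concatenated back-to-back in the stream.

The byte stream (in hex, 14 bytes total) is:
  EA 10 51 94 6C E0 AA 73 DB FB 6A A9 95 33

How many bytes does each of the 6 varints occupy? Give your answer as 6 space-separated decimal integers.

  byte[0]=0xEA cont=1 payload=0x6A=106: acc |= 106<<0 -> acc=106 shift=7
  byte[1]=0x10 cont=0 payload=0x10=16: acc |= 16<<7 -> acc=2154 shift=14 [end]
Varint 1: bytes[0:2] = EA 10 -> value 2154 (2 byte(s))
  byte[2]=0x51 cont=0 payload=0x51=81: acc |= 81<<0 -> acc=81 shift=7 [end]
Varint 2: bytes[2:3] = 51 -> value 81 (1 byte(s))
  byte[3]=0x94 cont=1 payload=0x14=20: acc |= 20<<0 -> acc=20 shift=7
  byte[4]=0x6C cont=0 payload=0x6C=108: acc |= 108<<7 -> acc=13844 shift=14 [end]
Varint 3: bytes[3:5] = 94 6C -> value 13844 (2 byte(s))
  byte[5]=0xE0 cont=1 payload=0x60=96: acc |= 96<<0 -> acc=96 shift=7
  byte[6]=0xAA cont=1 payload=0x2A=42: acc |= 42<<7 -> acc=5472 shift=14
  byte[7]=0x73 cont=0 payload=0x73=115: acc |= 115<<14 -> acc=1889632 shift=21 [end]
Varint 4: bytes[5:8] = E0 AA 73 -> value 1889632 (3 byte(s))
  byte[8]=0xDB cont=1 payload=0x5B=91: acc |= 91<<0 -> acc=91 shift=7
  byte[9]=0xFB cont=1 payload=0x7B=123: acc |= 123<<7 -> acc=15835 shift=14
  byte[10]=0x6A cont=0 payload=0x6A=106: acc |= 106<<14 -> acc=1752539 shift=21 [end]
Varint 5: bytes[8:11] = DB FB 6A -> value 1752539 (3 byte(s))
  byte[11]=0xA9 cont=1 payload=0x29=41: acc |= 41<<0 -> acc=41 shift=7
  byte[12]=0x95 cont=1 payload=0x15=21: acc |= 21<<7 -> acc=2729 shift=14
  byte[13]=0x33 cont=0 payload=0x33=51: acc |= 51<<14 -> acc=838313 shift=21 [end]
Varint 6: bytes[11:14] = A9 95 33 -> value 838313 (3 byte(s))

Answer: 2 1 2 3 3 3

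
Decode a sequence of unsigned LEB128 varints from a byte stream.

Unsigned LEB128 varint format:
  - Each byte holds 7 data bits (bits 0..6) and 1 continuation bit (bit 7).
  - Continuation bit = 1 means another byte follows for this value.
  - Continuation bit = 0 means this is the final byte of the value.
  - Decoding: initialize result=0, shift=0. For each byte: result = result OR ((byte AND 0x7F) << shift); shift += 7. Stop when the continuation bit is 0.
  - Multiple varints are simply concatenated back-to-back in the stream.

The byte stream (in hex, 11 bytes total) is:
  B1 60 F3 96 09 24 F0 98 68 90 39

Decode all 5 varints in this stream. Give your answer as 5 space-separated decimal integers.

  byte[0]=0xB1 cont=1 payload=0x31=49: acc |= 49<<0 -> acc=49 shift=7
  byte[1]=0x60 cont=0 payload=0x60=96: acc |= 96<<7 -> acc=12337 shift=14 [end]
Varint 1: bytes[0:2] = B1 60 -> value 12337 (2 byte(s))
  byte[2]=0xF3 cont=1 payload=0x73=115: acc |= 115<<0 -> acc=115 shift=7
  byte[3]=0x96 cont=1 payload=0x16=22: acc |= 22<<7 -> acc=2931 shift=14
  byte[4]=0x09 cont=0 payload=0x09=9: acc |= 9<<14 -> acc=150387 shift=21 [end]
Varint 2: bytes[2:5] = F3 96 09 -> value 150387 (3 byte(s))
  byte[5]=0x24 cont=0 payload=0x24=36: acc |= 36<<0 -> acc=36 shift=7 [end]
Varint 3: bytes[5:6] = 24 -> value 36 (1 byte(s))
  byte[6]=0xF0 cont=1 payload=0x70=112: acc |= 112<<0 -> acc=112 shift=7
  byte[7]=0x98 cont=1 payload=0x18=24: acc |= 24<<7 -> acc=3184 shift=14
  byte[8]=0x68 cont=0 payload=0x68=104: acc |= 104<<14 -> acc=1707120 shift=21 [end]
Varint 4: bytes[6:9] = F0 98 68 -> value 1707120 (3 byte(s))
  byte[9]=0x90 cont=1 payload=0x10=16: acc |= 16<<0 -> acc=16 shift=7
  byte[10]=0x39 cont=0 payload=0x39=57: acc |= 57<<7 -> acc=7312 shift=14 [end]
Varint 5: bytes[9:11] = 90 39 -> value 7312 (2 byte(s))

Answer: 12337 150387 36 1707120 7312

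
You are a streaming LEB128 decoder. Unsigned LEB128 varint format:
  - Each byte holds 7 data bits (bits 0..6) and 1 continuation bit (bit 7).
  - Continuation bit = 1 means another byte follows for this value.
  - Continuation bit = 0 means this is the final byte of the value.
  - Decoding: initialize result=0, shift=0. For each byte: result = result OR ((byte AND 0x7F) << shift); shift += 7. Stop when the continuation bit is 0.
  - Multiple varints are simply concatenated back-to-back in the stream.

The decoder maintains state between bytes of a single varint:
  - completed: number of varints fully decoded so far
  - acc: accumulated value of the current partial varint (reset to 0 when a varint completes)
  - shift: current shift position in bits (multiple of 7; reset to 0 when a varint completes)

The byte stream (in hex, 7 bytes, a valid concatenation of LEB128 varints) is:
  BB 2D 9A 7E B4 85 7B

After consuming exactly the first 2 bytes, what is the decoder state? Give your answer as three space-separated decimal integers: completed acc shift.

Answer: 1 0 0

Derivation:
byte[0]=0xBB cont=1 payload=0x3B: acc |= 59<<0 -> completed=0 acc=59 shift=7
byte[1]=0x2D cont=0 payload=0x2D: varint #1 complete (value=5819); reset -> completed=1 acc=0 shift=0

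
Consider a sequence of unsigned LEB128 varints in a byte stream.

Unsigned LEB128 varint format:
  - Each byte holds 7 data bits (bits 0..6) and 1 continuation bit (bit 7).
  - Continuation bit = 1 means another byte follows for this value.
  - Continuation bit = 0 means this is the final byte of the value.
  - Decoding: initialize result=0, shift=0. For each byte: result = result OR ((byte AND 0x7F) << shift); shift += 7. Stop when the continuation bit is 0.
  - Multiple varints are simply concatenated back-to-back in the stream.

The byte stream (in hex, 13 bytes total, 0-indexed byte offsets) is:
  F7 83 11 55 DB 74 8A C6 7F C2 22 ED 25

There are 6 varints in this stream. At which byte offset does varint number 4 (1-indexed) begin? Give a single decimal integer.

Answer: 6

Derivation:
  byte[0]=0xF7 cont=1 payload=0x77=119: acc |= 119<<0 -> acc=119 shift=7
  byte[1]=0x83 cont=1 payload=0x03=3: acc |= 3<<7 -> acc=503 shift=14
  byte[2]=0x11 cont=0 payload=0x11=17: acc |= 17<<14 -> acc=279031 shift=21 [end]
Varint 1: bytes[0:3] = F7 83 11 -> value 279031 (3 byte(s))
  byte[3]=0x55 cont=0 payload=0x55=85: acc |= 85<<0 -> acc=85 shift=7 [end]
Varint 2: bytes[3:4] = 55 -> value 85 (1 byte(s))
  byte[4]=0xDB cont=1 payload=0x5B=91: acc |= 91<<0 -> acc=91 shift=7
  byte[5]=0x74 cont=0 payload=0x74=116: acc |= 116<<7 -> acc=14939 shift=14 [end]
Varint 3: bytes[4:6] = DB 74 -> value 14939 (2 byte(s))
  byte[6]=0x8A cont=1 payload=0x0A=10: acc |= 10<<0 -> acc=10 shift=7
  byte[7]=0xC6 cont=1 payload=0x46=70: acc |= 70<<7 -> acc=8970 shift=14
  byte[8]=0x7F cont=0 payload=0x7F=127: acc |= 127<<14 -> acc=2089738 shift=21 [end]
Varint 4: bytes[6:9] = 8A C6 7F -> value 2089738 (3 byte(s))
  byte[9]=0xC2 cont=1 payload=0x42=66: acc |= 66<<0 -> acc=66 shift=7
  byte[10]=0x22 cont=0 payload=0x22=34: acc |= 34<<7 -> acc=4418 shift=14 [end]
Varint 5: bytes[9:11] = C2 22 -> value 4418 (2 byte(s))
  byte[11]=0xED cont=1 payload=0x6D=109: acc |= 109<<0 -> acc=109 shift=7
  byte[12]=0x25 cont=0 payload=0x25=37: acc |= 37<<7 -> acc=4845 shift=14 [end]
Varint 6: bytes[11:13] = ED 25 -> value 4845 (2 byte(s))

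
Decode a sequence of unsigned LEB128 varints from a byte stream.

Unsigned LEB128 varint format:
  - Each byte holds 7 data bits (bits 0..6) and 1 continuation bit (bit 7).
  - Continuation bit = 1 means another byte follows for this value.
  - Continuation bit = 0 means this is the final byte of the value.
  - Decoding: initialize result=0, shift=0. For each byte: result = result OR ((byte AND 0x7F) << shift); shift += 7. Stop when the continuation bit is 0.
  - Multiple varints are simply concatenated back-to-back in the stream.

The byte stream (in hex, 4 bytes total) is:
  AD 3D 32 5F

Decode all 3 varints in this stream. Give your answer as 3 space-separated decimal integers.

  byte[0]=0xAD cont=1 payload=0x2D=45: acc |= 45<<0 -> acc=45 shift=7
  byte[1]=0x3D cont=0 payload=0x3D=61: acc |= 61<<7 -> acc=7853 shift=14 [end]
Varint 1: bytes[0:2] = AD 3D -> value 7853 (2 byte(s))
  byte[2]=0x32 cont=0 payload=0x32=50: acc |= 50<<0 -> acc=50 shift=7 [end]
Varint 2: bytes[2:3] = 32 -> value 50 (1 byte(s))
  byte[3]=0x5F cont=0 payload=0x5F=95: acc |= 95<<0 -> acc=95 shift=7 [end]
Varint 3: bytes[3:4] = 5F -> value 95 (1 byte(s))

Answer: 7853 50 95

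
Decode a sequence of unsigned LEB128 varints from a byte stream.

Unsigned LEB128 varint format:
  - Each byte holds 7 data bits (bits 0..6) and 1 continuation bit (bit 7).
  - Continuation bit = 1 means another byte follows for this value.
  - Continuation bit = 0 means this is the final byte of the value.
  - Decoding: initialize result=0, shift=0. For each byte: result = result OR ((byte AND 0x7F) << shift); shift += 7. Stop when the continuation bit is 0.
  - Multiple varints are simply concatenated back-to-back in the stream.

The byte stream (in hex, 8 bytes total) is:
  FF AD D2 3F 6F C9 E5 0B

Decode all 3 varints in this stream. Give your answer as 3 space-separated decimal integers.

Answer: 133469951 111 193225

Derivation:
  byte[0]=0xFF cont=1 payload=0x7F=127: acc |= 127<<0 -> acc=127 shift=7
  byte[1]=0xAD cont=1 payload=0x2D=45: acc |= 45<<7 -> acc=5887 shift=14
  byte[2]=0xD2 cont=1 payload=0x52=82: acc |= 82<<14 -> acc=1349375 shift=21
  byte[3]=0x3F cont=0 payload=0x3F=63: acc |= 63<<21 -> acc=133469951 shift=28 [end]
Varint 1: bytes[0:4] = FF AD D2 3F -> value 133469951 (4 byte(s))
  byte[4]=0x6F cont=0 payload=0x6F=111: acc |= 111<<0 -> acc=111 shift=7 [end]
Varint 2: bytes[4:5] = 6F -> value 111 (1 byte(s))
  byte[5]=0xC9 cont=1 payload=0x49=73: acc |= 73<<0 -> acc=73 shift=7
  byte[6]=0xE5 cont=1 payload=0x65=101: acc |= 101<<7 -> acc=13001 shift=14
  byte[7]=0x0B cont=0 payload=0x0B=11: acc |= 11<<14 -> acc=193225 shift=21 [end]
Varint 3: bytes[5:8] = C9 E5 0B -> value 193225 (3 byte(s))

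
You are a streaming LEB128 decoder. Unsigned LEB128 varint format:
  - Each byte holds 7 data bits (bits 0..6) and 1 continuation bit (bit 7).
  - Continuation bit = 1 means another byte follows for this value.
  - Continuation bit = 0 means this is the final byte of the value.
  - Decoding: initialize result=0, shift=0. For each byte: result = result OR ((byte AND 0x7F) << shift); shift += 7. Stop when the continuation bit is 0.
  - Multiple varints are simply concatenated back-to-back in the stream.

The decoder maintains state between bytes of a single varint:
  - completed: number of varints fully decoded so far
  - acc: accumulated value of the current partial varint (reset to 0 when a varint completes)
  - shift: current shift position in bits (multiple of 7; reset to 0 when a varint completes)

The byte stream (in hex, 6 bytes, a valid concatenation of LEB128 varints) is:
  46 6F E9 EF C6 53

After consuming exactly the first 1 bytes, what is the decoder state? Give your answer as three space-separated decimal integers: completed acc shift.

Answer: 1 0 0

Derivation:
byte[0]=0x46 cont=0 payload=0x46: varint #1 complete (value=70); reset -> completed=1 acc=0 shift=0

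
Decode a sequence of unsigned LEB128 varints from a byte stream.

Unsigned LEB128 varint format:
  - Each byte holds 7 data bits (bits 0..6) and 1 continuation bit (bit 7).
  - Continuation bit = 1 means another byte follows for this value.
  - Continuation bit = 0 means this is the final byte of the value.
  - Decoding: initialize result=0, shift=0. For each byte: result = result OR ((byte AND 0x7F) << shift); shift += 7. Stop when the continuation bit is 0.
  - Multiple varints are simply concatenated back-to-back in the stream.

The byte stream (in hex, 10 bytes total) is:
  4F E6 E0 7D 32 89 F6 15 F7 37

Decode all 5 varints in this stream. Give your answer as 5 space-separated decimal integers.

Answer: 79 2060390 50 359177 7159

Derivation:
  byte[0]=0x4F cont=0 payload=0x4F=79: acc |= 79<<0 -> acc=79 shift=7 [end]
Varint 1: bytes[0:1] = 4F -> value 79 (1 byte(s))
  byte[1]=0xE6 cont=1 payload=0x66=102: acc |= 102<<0 -> acc=102 shift=7
  byte[2]=0xE0 cont=1 payload=0x60=96: acc |= 96<<7 -> acc=12390 shift=14
  byte[3]=0x7D cont=0 payload=0x7D=125: acc |= 125<<14 -> acc=2060390 shift=21 [end]
Varint 2: bytes[1:4] = E6 E0 7D -> value 2060390 (3 byte(s))
  byte[4]=0x32 cont=0 payload=0x32=50: acc |= 50<<0 -> acc=50 shift=7 [end]
Varint 3: bytes[4:5] = 32 -> value 50 (1 byte(s))
  byte[5]=0x89 cont=1 payload=0x09=9: acc |= 9<<0 -> acc=9 shift=7
  byte[6]=0xF6 cont=1 payload=0x76=118: acc |= 118<<7 -> acc=15113 shift=14
  byte[7]=0x15 cont=0 payload=0x15=21: acc |= 21<<14 -> acc=359177 shift=21 [end]
Varint 4: bytes[5:8] = 89 F6 15 -> value 359177 (3 byte(s))
  byte[8]=0xF7 cont=1 payload=0x77=119: acc |= 119<<0 -> acc=119 shift=7
  byte[9]=0x37 cont=0 payload=0x37=55: acc |= 55<<7 -> acc=7159 shift=14 [end]
Varint 5: bytes[8:10] = F7 37 -> value 7159 (2 byte(s))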